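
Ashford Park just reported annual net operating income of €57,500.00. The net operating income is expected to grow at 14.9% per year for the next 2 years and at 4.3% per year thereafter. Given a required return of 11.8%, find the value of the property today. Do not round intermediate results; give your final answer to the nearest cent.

D_1 = 66067.50000
D_2 = 75911.55750
Terminal value at year 2: TV = D_2×(1+g_2)/(r−g_2) = 79175.75447/0.075 = 1055676.72630
P_0 = D_1/(1+r)^1 + D_2/(1+r)^2 + TV/(1+r)^2
    = 59094.36494 + 60732.93856 + 844592.73228 = 964420.03578

€964420.04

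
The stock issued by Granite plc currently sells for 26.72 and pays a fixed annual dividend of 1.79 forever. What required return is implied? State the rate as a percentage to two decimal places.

6.70%

P = C/r ⇒ r = C/P = 1.79/26.72 = 0.066991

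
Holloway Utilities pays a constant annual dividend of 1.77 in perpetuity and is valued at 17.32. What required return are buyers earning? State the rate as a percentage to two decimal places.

P = C/r ⇒ r = C/P = 1.77/17.32 = 0.102194

10.22%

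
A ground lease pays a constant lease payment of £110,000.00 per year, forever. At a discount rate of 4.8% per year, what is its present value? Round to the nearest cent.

£2291666.67

Level perpetuity: PV = C / r = £110,000.00 / 0.048 = £2,291,666.67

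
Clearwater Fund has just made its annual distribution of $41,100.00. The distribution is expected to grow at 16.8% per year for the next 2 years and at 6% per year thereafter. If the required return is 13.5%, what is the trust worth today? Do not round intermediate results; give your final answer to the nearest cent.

D_1 = 48004.80000
D_2 = 56069.60640
Terminal value at year 2: TV = D_2×(1+g_2)/(r−g_2) = 59433.78278/0.075 = 792450.43712
P_0 = D_1/(1+r)^1 + D_2/(1+r)^2 + TV/(1+r)^2
    = 42294.97797 + 43524.69980 + 615149.09051 = 700968.76828

$700968.77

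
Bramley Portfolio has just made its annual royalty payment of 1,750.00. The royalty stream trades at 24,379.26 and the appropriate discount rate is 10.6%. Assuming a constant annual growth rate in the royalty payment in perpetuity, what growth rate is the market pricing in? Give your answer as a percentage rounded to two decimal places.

P = D₀(1+g)/(r−g) ⇒ P(r−g) = D₀(1+g) ⇒ g(P+D₀) = P·r − D₀
g = (P·r − D₀)/(P + D₀) = (24,379.26×0.106 − 1,750.00) / (24,379.26 + 1,750.00) = 0.031926

3.19%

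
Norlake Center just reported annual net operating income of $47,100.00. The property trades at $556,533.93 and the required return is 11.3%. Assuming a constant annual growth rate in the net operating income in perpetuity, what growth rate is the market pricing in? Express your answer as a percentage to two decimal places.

P = D₀(1+g)/(r−g) ⇒ P(r−g) = D₀(1+g) ⇒ g(P+D₀) = P·r − D₀
g = (P·r − D₀)/(P + D₀) = ($556,533.93×0.113 − $47,100.00) / ($556,533.93 + $47,100.00) = 0.026155

2.62%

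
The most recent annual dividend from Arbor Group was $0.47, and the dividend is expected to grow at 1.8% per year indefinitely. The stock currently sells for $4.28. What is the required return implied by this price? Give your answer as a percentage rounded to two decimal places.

12.98%

D₁ = $0.47 × 1.018 = $0.4785
P = D₁/(r − g) ⇒ r = D₁/P + g = $0.4785/$4.28 + 0.018 = 0.111790 + 0.018 = 0.129790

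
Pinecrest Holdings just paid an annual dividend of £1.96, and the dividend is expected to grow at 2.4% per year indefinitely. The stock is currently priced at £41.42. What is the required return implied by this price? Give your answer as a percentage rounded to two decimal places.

7.25%

D₁ = £1.96 × 1.024 = £2.0070
P = D₁/(r − g) ⇒ r = D₁/P + g = £2.0070/£41.42 + 0.024 = 0.048456 + 0.024 = 0.072456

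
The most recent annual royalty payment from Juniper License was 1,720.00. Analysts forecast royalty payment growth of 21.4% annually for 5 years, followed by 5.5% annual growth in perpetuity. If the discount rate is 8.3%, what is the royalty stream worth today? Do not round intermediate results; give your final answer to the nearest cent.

126974.81

D_1 = 2088.08000
D_2 = 2534.92912
D_3 = 3077.40395
D_4 = 3735.96840
D_5 = 4535.46563
Terminal value at year 5: TV = D_5×(1+g_2)/(r−g_2) = 4784.91624/0.028 = 170889.86587
P_0 = D_1/(1+r)^1 + D_2/(1+r)^2 + D_3/(1+r)^3 + D_4/(1+r)^4 + D_5/(1+r)^5 + TV/(1+r)^5
    = 1928.05171 + 2161.26941 + 2422.69720 + 2715.74737 + 3044.24497 + 114702.80164 = 126974.81230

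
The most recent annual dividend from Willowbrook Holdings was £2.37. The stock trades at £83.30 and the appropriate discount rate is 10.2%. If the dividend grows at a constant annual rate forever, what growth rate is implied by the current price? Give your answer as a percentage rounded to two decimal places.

7.15%

P = D₀(1+g)/(r−g) ⇒ P(r−g) = D₀(1+g) ⇒ g(P+D₀) = P·r − D₀
g = (P·r − D₀)/(P + D₀) = (£83.30×0.102 − £2.37) / (£83.30 + £2.37) = 0.071514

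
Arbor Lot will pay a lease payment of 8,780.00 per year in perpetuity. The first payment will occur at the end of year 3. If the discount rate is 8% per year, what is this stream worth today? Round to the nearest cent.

Value at end of year 2: C / r = 8,780.00 / 0.08 = 109,750.0000
Discount to today: PV = 109,750.0000 / (1 + 0.08)^2 = 109,750.0000 / 1.166400 = 94,092.94

94092.94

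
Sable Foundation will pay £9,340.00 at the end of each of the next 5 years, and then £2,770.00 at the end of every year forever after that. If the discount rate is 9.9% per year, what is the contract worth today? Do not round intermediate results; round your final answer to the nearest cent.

PV of 5-year annuity: £9,340.00 × [1 − (1+0.099)^−5] / 0.099 = 35496.58448
Perpetuity value at year 5: £2,770.00 / 0.099 = 27979.79798
PV of perpetuity: 27979.79798 / (1+0.099)^5 = 17452.43834
Total PV = 35496.58448 + 17452.43834 = 52949.02283

£52949.02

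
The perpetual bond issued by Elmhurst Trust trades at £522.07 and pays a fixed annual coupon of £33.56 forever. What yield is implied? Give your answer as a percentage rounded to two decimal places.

6.43%

P = C/r ⇒ r = C/P = £33.56/£522.07 = 0.064283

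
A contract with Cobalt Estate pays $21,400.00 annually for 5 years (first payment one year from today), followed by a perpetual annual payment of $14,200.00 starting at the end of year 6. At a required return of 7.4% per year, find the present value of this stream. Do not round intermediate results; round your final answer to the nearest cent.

$221099.81

PV of 5-year annuity: $21,400.00 × [1 − (1+0.074)^−5] / 0.074 = 86812.42541
Perpetuity value at year 5: $14,200.00 / 0.074 = 191891.89189
PV of perpetuity: 191891.89189 / (1+0.074)^5 = 134287.38531
Total PV = 86812.42541 + 134287.38531 = 221099.81072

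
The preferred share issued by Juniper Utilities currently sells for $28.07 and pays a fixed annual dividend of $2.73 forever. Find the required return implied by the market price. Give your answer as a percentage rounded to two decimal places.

P = C/r ⇒ r = C/P = $2.73/$28.07 = 0.097257

9.73%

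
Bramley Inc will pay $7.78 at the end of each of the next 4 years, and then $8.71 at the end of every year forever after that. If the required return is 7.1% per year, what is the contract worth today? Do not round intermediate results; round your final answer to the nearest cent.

PV of 4-year annuity: $7.78 × [1 − (1+0.071)^−4] / 0.071 = 26.29312
Perpetuity value at year 4: $8.71 / 0.071 = 122.67606
PV of perpetuity: 122.67606 / (1+0.071)^4 = 93.23993
Total PV = 26.29312 + 93.23993 = 119.53305

$119.53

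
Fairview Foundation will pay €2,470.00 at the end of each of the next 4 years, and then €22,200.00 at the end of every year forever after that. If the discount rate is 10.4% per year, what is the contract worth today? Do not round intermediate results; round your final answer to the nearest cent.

€151457.81

PV of 4-year annuity: €2,470.00 × [1 − (1+0.104)^−4] / 0.104 = 7762.25104
Perpetuity value at year 4: €22,200.00 / 0.104 = 213461.53846
PV of perpetuity: 213461.53846 / (1+0.104)^4 = 143695.55747
Total PV = 7762.25104 + 143695.55747 = 151457.80851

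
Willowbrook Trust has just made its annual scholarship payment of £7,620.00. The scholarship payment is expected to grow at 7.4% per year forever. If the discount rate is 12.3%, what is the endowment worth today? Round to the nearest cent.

£167017.96

D₁ = D₀ × (1 + g) = £7,620.00 × 1.074 = £8,183.8800
Growing perpetuity: P = D₁ / (r − g) = £8,183.8800 / (0.123 − 0.074) = £167,017.96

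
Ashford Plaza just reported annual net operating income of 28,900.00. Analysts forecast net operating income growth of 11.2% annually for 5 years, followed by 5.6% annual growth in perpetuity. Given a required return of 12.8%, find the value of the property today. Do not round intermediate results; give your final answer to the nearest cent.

533112.12

D_1 = 32136.80000
D_2 = 35736.12160
D_3 = 39738.56722
D_4 = 44189.28675
D_5 = 49138.48686
Terminal value at year 5: TV = D_5×(1+g_2)/(r−g_2) = 51890.24213/0.072 = 720697.80733
P_0 = D_1/(1+r)^1 + D_2/(1+r)^2 + D_3/(1+r)^3 + D_4/(1+r)^4 + D_5/(1+r)^5 + TV/(1+r)^5
    = 28490.07092 + 28085.95644 + 27687.57408 + 27294.84253 + 26907.68165 + 394645.99747 = 533112.12309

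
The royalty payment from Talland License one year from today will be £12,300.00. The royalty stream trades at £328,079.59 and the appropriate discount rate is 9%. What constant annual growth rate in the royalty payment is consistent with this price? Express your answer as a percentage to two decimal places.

P = D₁/(r−g) ⇒ g = r − D₁/P = 0.09 − £12,300.00/£328,079.59 = 0.052509

5.25%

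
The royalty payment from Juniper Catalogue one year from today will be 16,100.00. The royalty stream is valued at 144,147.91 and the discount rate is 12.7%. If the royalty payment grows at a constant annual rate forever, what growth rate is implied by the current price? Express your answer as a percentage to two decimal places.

P = D₁/(r−g) ⇒ g = r − D₁/P = 0.127 − 16,100.00/144,147.91 = 0.015309

1.53%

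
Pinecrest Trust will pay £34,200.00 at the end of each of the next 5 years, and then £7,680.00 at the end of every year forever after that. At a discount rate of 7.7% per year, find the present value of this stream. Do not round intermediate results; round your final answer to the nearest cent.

PV of 5-year annuity: £34,200.00 × [1 − (1+0.077)^−5] / 0.077 = 137637.22220
Perpetuity value at year 5: £7,680.00 / 0.077 = 99740.25974
PV of perpetuity: 99740.25974 / (1+0.077)^5 = 68832.25195
Total PV = 137637.22220 + 68832.25195 = 206469.47415

£206469.47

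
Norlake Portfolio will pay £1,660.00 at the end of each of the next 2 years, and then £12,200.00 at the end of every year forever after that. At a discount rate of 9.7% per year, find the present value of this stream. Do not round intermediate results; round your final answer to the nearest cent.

PV of 2-year annuity: £1,660.00 × [1 − (1+0.097)^−2] / 0.097 = 2892.63251
Perpetuity value at year 2: £12,200.00 / 0.097 = 125773.19588
PV of perpetuity: 125773.19588 / (1+0.097)^2 = 104514.08945
Total PV = 2892.63251 + 104514.08945 = 107406.72197

£107406.72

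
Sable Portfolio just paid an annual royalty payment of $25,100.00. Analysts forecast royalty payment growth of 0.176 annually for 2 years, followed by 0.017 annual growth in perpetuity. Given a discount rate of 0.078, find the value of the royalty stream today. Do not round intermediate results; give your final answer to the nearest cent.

D_1 = 29517.60000
D_2 = 34712.69760
Terminal value at year 2: TV = D_2×(1+g_2)/(r−g_2) = 35302.81346/0.061 = 578734.64687
P_0 = D_1/(1+r)^1 + D_2/(1+r)^2 + TV/(1+r)^2
    = 27381.81818 + 29871.07438 + 498014.46958 = 555267.36215

$555267.36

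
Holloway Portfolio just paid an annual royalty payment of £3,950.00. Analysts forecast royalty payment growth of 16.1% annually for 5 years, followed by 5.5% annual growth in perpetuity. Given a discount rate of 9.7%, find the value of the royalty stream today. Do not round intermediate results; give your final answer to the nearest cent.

£155230.84

D_1 = 4585.95000
D_2 = 5324.28795
D_3 = 6181.49831
D_4 = 7176.71954
D_5 = 8332.17138
Terminal value at year 5: TV = D_5×(1+g_2)/(r−g_2) = 8790.44081/0.042 = 209296.20975
P_0 = D_1/(1+r)^1 + D_2/(1+r)^2 + D_3/(1+r)^3 + D_4/(1+r)^4 + D_5/(1+r)^5 + TV/(1+r)^5
    = 4180.44667 + 4424.33782 + 4682.45780 + 4955.63674 + 5244.75320 + 131743.20533 = 155230.83756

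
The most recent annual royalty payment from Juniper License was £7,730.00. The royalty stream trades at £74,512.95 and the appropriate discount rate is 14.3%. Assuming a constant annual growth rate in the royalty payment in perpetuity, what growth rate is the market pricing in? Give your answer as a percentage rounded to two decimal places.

P = D₀(1+g)/(r−g) ⇒ P(r−g) = D₀(1+g) ⇒ g(P+D₀) = P·r − D₀
g = (P·r − D₀)/(P + D₀) = (£74,512.95×0.143 − £7,730.00) / (£74,512.95 + £7,730.00) = 0.035570

3.56%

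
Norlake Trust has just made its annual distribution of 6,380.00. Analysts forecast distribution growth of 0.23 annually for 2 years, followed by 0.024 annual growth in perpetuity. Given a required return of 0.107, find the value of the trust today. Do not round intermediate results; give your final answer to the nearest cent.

112141.10

D_1 = 7847.40000
D_2 = 9652.30200
Terminal value at year 2: TV = D_2×(1+g_2)/(r−g_2) = 9883.95725/0.083 = 119083.82227
P_0 = D_1/(1+r)^1 + D_2/(1+r)^2 + TV/(1+r)^2
    = 7088.88889 + 7876.54321 + 97175.66563 = 112141.09772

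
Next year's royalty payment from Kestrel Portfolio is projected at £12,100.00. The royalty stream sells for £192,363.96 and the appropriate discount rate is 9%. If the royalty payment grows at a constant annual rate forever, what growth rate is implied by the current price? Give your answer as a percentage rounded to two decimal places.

P = D₁/(r−g) ⇒ g = r − D₁/P = 0.09 − £12,100.00/£192,363.96 = 0.027098

2.71%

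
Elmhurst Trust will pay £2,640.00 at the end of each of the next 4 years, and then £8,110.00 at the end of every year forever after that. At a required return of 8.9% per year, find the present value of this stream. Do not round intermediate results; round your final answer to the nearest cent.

£73363.36

PV of 4-year annuity: £2,640.00 × [1 − (1+0.089)^−4] / 0.089 = 8571.66738
Perpetuity value at year 4: £8,110.00 / 0.089 = 91123.59551
PV of perpetuity: 91123.59551 / (1+0.089)^4 = 64791.69306
Total PV = 8571.66738 + 64791.69306 = 73363.36044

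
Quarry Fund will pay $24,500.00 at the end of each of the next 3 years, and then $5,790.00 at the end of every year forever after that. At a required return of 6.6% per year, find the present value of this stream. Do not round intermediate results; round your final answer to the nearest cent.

$137189.29

PV of 3-year annuity: $24,500.00 × [1 − (1+0.066)^−3] / 0.066 = 64768.53596
Perpetuity value at year 3: $5,790.00 / 0.066 = 87727.27273
PV of perpetuity: 87727.27273 / (1+0.066)^3 = 72420.74933
Total PV = 64768.53596 + 72420.74933 = 137189.28529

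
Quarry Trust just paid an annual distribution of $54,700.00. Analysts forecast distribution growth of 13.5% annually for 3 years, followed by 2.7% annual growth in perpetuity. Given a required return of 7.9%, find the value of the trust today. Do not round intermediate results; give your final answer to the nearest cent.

D_1 = 62084.50000
D_2 = 70465.90750
D_3 = 79978.80501
Terminal value at year 3: TV = D_3×(1+g_2)/(r−g_2) = 82138.23275/0.052 = 1579581.39900
P_0 = D_1/(1+r)^1 + D_2/(1+r)^2 + D_3/(1+r)^3 + TV/(1+r)^3
    = 57538.92493 + 60525.18980 + 63666.44154 + 1257412.22048 = 1439142.77675

$1439142.78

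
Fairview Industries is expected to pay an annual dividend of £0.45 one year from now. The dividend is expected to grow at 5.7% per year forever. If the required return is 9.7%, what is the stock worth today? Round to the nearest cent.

£11.25

Growing perpetuity: P = D₁ / (r − g) = £0.4500 / (0.097 − 0.057) = £11.25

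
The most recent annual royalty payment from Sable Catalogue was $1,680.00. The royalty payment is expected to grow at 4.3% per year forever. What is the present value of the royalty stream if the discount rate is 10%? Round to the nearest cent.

D₁ = D₀ × (1 + g) = $1,680.00 × 1.043 = $1,752.2400
Growing perpetuity: P = D₁ / (r − g) = $1,752.2400 / (0.1 − 0.043) = $30,741.05

$30741.05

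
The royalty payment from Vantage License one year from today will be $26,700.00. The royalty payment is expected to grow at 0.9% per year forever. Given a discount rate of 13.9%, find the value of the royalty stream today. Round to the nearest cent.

$205384.62

Growing perpetuity: P = D₁ / (r − g) = $26,700.0000 / (0.139 − 0.009) = $205,384.62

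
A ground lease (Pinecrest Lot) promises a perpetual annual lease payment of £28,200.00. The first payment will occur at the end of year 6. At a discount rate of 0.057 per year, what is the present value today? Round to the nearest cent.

£374972.41

Value at end of year 5: C / r = £28,200.00 / 0.057 = £494,736.8421
Discount to today: PV = £494,736.8421 / (1 + 0.057)^5 = £494,736.8421 / 1.319395 = £374,972.41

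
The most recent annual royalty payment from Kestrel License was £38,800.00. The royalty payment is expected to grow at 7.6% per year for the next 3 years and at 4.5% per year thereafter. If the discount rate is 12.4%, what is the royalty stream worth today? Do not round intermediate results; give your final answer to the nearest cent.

D_1 = 41748.80000
D_2 = 44921.70880
D_3 = 48335.75867
Terminal value at year 3: TV = D_3×(1+g_2)/(r−g_2) = 50510.86781/0.079 = 639378.07353
P_0 = D_1/(1+r)^1 + D_2/(1+r)^2 + D_3/(1+r)^3 + TV/(1+r)^3
    = 37143.06050 + 35556.87998 + 34038.43671 + 450255.27035 = 556993.64753

£556993.65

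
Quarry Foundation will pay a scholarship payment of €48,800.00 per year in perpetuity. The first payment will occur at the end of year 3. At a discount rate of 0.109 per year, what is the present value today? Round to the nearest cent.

€364024.18

Value at end of year 2: C / r = €48,800.00 / 0.109 = €447,706.4220
Discount to today: PV = €447,706.4220 / (1 + 0.109)^2 = €447,706.4220 / 1.229881 = €364,024.18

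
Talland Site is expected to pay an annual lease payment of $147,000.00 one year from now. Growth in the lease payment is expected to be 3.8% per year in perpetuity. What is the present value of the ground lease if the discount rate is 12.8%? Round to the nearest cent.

$1633333.33

Growing perpetuity: P = D₁ / (r − g) = $147,000.0000 / (0.128 − 0.038) = $1,633,333.33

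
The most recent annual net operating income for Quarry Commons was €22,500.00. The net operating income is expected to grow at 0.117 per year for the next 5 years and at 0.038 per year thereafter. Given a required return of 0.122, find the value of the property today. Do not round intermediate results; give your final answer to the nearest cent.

€382900.49

D_1 = 25132.50000
D_2 = 28073.00250
D_3 = 31357.54379
D_4 = 35026.37642
D_5 = 39124.46246
Terminal value at year 5: TV = D_5×(1+g_2)/(r−g_2) = 40611.19203/0.084 = 483466.57179
P_0 = D_1/(1+r)^1 + D_2/(1+r)^2 + D_3/(1+r)^3 + D_4/(1+r)^4 + D_5/(1+r)^5 + TV/(1+r)^5
    = 22399.73262 + 22299.91206 + 22200.53634 + 22101.60347 + 22003.11148 + 271895.59183 = 382900.48780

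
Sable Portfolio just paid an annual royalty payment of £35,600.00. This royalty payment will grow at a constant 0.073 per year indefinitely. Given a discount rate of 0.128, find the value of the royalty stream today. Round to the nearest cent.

D₁ = D₀ × (1 + g) = £35,600.00 × 1.073 = £38,198.8000
Growing perpetuity: P = D₁ / (r − g) = £38,198.8000 / (0.128 − 0.073) = £694,523.64

£694523.64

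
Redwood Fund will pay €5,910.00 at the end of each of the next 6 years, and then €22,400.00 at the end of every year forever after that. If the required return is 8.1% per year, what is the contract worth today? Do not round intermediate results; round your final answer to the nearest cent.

€200542.63

PV of 6-year annuity: €5,910.00 × [1 − (1+0.081)^−6] / 0.081 = 27238.53317
Perpetuity value at year 6: €22,400.00 / 0.081 = 276543.20988
PV of perpetuity: 276543.20988 / (1+0.081)^6 = 173304.09937
Total PV = 27238.53317 + 173304.09937 = 200542.63255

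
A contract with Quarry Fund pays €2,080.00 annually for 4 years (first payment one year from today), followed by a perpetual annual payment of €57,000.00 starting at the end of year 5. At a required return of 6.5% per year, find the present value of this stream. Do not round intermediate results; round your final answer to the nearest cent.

PV of 4-year annuity: €2,080.00 × [1 − (1+0.065)^−4] / 0.065 = 7125.66109
Perpetuity value at year 4: €57,000.00 / 0.065 = 876923.07692
PV of perpetuity: 876923.07692 / (1+0.065)^4 = 681652.55663
Total PV = 7125.66109 + 681652.55663 = 688778.21772

€688778.22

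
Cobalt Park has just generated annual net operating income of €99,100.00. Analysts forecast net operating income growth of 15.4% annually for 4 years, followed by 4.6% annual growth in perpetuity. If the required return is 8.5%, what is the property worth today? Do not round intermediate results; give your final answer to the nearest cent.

€3864859.63

D_1 = 114361.40000
D_2 = 131973.05560
D_3 = 152296.90616
D_4 = 175750.62971
Terminal value at year 4: TV = D_4×(1+g_2)/(r−g_2) = 183835.15868/0.039 = 4713722.01739
P_0 = D_1/(1+r)^1 + D_2/(1+r)^2 + D_3/(1+r)^3 + D_4/(1+r)^4 + TV/(1+r)^4
    = 105402.21198 + 112105.20979 + 119234.48120 + 126817.13484 + 3401300.59093 = 3864859.62875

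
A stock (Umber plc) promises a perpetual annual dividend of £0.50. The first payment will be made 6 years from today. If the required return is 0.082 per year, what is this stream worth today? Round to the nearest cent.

Value at end of year 5: C / r = £0.50 / 0.082 = £6.0976
Discount to today: PV = £6.0976 / (1 + 0.082)^5 = £6.0976 / 1.482983 = £4.11

£4.11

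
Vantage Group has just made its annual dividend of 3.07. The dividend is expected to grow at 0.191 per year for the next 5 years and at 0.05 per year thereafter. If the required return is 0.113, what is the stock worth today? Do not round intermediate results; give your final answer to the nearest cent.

D_1 = 3.65637
D_2 = 4.35474
D_3 = 5.18649
D_4 = 6.17711
D_5 = 7.35694
Terminal value at year 5: TV = D_5×(1+g_2)/(r−g_2) = 7.72479/0.063 = 122.61566
P_0 = D_1/(1+r)^1 + D_2/(1+r)^2 + D_3/(1+r)^3 + D_4/(1+r)^4 + D_5/(1+r)^5 + TV/(1+r)^5
    = 3.28515 + 3.51537 + 3.76173 + 4.02536 + 4.30746 + 71.79102 = 90.68610

90.69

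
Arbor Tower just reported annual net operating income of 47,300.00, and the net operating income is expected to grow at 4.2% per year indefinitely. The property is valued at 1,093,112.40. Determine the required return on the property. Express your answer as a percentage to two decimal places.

8.71%

D₁ = 47,300.00 × 1.042 = 49,286.6000
P = D₁/(r − g) ⇒ r = D₁/P + g = 49,286.6000/1,093,112.40 + 0.042 = 0.045088 + 0.042 = 0.087088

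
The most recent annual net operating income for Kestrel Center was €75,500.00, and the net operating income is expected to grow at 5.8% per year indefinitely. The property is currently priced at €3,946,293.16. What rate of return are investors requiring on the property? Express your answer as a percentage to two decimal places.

D₁ = €75,500.00 × 1.058 = €79,879.0000
P = D₁/(r − g) ⇒ r = D₁/P + g = €79,879.0000/€3,946,293.16 + 0.058 = 0.020242 + 0.058 = 0.078242

7.82%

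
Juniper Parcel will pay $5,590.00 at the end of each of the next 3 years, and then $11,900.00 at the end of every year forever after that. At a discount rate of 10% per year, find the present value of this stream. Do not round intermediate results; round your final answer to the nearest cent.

PV of 3-year annuity: $5,590.00 × [1 − (1+0.1)^−3] / 0.1 = 13901.50263
Perpetuity value at year 3: $11,900.00 / 0.1 = 119000.00000
PV of perpetuity: 119000.00000 / (1+0.1)^3 = 89406.46131
Total PV = 13901.50263 + 89406.46131 = 103307.96394

$103307.96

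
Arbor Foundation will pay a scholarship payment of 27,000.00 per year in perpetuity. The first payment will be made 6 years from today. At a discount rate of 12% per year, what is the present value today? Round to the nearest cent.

127671.04

Value at end of year 5: C / r = 27,000.00 / 0.12 = 225,000.0000
Discount to today: PV = 225,000.0000 / (1 + 0.12)^5 = 225,000.0000 / 1.762342 = 127,671.04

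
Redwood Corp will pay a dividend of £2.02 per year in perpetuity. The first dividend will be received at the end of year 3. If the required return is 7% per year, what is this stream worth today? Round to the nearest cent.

Value at end of year 2: C / r = £2.02 / 0.07 = £28.8571
Discount to today: PV = £28.8571 / (1 + 0.07)^2 = £28.8571 / 1.144900 = £25.20

£25.20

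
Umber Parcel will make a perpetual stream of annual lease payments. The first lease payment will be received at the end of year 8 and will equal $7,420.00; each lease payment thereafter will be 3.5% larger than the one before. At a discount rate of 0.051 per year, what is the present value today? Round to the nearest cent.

$327389.62

Value at end of year 7: C₁ / (r − g) = $7,420.00 / (0.051 − 0.035) = $463,750.0000
Discount to today: PV = $463,750.0000 / (1 + 0.051)^7 = $463,750.0000 / 1.416508 = $327,389.62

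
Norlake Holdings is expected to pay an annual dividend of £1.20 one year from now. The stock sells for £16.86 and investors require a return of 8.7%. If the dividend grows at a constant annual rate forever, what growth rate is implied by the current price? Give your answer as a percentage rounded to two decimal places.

1.58%

P = D₁/(r−g) ⇒ g = r − D₁/P = 0.087 − £1.20/£16.86 = 0.015826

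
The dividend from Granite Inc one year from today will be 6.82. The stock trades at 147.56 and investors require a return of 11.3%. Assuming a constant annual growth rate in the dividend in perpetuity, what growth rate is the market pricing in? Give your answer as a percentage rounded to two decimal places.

6.68%

P = D₁/(r−g) ⇒ g = r − D₁/P = 0.113 − 6.82/147.56 = 0.066782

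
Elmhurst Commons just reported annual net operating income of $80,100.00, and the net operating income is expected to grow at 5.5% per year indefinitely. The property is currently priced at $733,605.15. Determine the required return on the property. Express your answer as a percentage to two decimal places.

17.02%

D₁ = $80,100.00 × 1.055 = $84,505.5000
P = D₁/(r − g) ⇒ r = D₁/P + g = $84,505.5000/$733,605.15 + 0.055 = 0.115192 + 0.055 = 0.170192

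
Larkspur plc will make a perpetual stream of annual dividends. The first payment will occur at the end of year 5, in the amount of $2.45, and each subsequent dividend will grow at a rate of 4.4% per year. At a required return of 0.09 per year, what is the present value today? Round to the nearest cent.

$37.73

Value at end of year 4: C₁ / (r − g) = $2.45 / (0.09 − 0.044) = $53.2609
Discount to today: PV = $53.2609 / (1 + 0.09)^4 = $53.2609 / 1.411582 = $37.73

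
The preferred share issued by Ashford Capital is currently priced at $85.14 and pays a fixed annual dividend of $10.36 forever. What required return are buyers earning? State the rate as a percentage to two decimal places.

12.17%

P = C/r ⇒ r = C/P = $10.36/$85.14 = 0.121682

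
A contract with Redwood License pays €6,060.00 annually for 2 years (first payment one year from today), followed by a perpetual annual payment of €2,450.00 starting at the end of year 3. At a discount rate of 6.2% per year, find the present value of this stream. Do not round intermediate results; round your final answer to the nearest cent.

PV of 2-year annuity: €6,060.00 × [1 − (1+0.062)^−2] / 0.062 = 11079.29820
Perpetuity value at year 2: €2,450.00 / 0.062 = 39516.12903
PV of perpetuity: 39516.12903 / (1+0.062)^2 = 35036.87481
Total PV = 11079.29820 + 35036.87481 = 46116.17301

€46116.17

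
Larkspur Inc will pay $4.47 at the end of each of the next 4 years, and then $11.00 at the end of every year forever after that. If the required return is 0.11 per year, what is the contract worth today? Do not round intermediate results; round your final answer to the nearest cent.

$79.74

PV of 4-year annuity: $4.47 × [1 − (1+0.11)^−4] / 0.11 = 13.86793
Perpetuity value at year 4: $11.00 / 0.11 = 100.00000
PV of perpetuity: 100.00000 / (1+0.11)^4 = 65.87310
Total PV = 13.86793 + 65.87310 = 79.74103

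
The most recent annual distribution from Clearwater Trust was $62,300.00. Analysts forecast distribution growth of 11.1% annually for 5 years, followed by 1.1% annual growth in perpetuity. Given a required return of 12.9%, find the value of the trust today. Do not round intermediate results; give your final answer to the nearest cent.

$789472.39

D_1 = 69215.30000
D_2 = 76898.19830
D_3 = 85433.89831
D_4 = 94917.06102
D_5 = 105452.85480
Terminal value at year 5: TV = D_5×(1+g_2)/(r−g_2) = 106612.83620/0.118 = 903498.61187
P_0 = D_1/(1+r)^1 + D_2/(1+r)^2 + D_3/(1+r)^3 + D_4/(1+r)^4 + D_5/(1+r)^5 + TV/(1+r)^5
    = 61306.73162 + 60329.29923 + 59367.45035 + 58420.93653 + 57489.51327 + 492558.45691 = 789472.38790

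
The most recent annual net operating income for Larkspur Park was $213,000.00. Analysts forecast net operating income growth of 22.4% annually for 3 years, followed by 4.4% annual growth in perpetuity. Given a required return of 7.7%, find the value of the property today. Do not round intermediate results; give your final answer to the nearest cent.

$10721374.76

D_1 = 260712.00000
D_2 = 319111.48800
D_3 = 390592.46131
Terminal value at year 3: TV = D_3×(1+g_2)/(r−g_2) = 407778.52961/0.033 = 12356925.13969
P_0 = D_1/(1+r)^1 + D_2/(1+r)^2 + D_3/(1+r)^3 + TV/(1+r)^3
    = 242072.42340 + 275112.94915 + 312663.18455 + 9891526.20227 = 10721374.75938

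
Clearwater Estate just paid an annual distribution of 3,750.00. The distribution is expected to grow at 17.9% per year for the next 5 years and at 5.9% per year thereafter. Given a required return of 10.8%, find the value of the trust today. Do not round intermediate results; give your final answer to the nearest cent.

D_1 = 4421.25000
D_2 = 5212.65375
D_3 = 6145.71877
D_4 = 7245.80243
D_5 = 8542.80107
Terminal value at year 5: TV = D_5×(1+g_2)/(r−g_2) = 9046.82633/0.049 = 184629.10876
P_0 = D_1/(1+r)^1 + D_2/(1+r)^2 + D_3/(1+r)^3 + D_4/(1+r)^4 + D_5/(1+r)^5 + TV/(1+r)^5
    = 3990.29783 + 4245.99381 + 4518.07465 + 4807.59026 + 5115.65787 + 110560.85061 = 133238.46503

133238.47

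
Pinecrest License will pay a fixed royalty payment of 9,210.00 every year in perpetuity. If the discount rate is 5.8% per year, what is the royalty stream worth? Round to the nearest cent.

Level perpetuity: PV = C / r = 9,210.00 / 0.058 = 158,793.10

158793.10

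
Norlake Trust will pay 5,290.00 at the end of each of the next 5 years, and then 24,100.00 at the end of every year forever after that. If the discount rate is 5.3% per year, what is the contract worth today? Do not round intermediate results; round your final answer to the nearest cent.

PV of 5-year annuity: 5,290.00 × [1 − (1+0.053)^−5] / 0.053 = 22714.23778
Perpetuity value at year 5: 24,100.00 / 0.053 = 454716.98113
PV of perpetuity: 454716.98113 / (1+0.053)^5 = 351236.23813
Total PV = 22714.23778 + 351236.23813 = 373950.47591

373950.48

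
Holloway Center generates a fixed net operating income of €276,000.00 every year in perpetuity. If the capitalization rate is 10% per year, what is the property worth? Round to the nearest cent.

Level perpetuity: PV = C / r = €276,000.00 / 0.1 = €2,760,000.00

€2760000.00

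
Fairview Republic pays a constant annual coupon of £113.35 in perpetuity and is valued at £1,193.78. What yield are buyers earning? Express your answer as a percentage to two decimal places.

9.50%

P = C/r ⇒ r = C/P = £113.35/£1,193.78 = 0.094950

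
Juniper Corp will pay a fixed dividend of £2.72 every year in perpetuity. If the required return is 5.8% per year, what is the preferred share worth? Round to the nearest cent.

Level perpetuity: PV = C / r = £2.72 / 0.058 = £46.90

£46.90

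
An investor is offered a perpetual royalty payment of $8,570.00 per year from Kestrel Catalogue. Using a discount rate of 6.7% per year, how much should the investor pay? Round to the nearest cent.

$127910.45

Level perpetuity: PV = C / r = $8,570.00 / 0.067 = $127,910.45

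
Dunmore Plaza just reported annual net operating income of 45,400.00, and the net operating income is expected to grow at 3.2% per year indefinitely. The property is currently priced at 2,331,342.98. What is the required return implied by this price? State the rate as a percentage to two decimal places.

5.21%

D₁ = 45,400.00 × 1.032 = 46,852.8000
P = D₁/(r − g) ⇒ r = D₁/P + g = 46,852.8000/2,331,342.98 + 0.032 = 0.020097 + 0.032 = 0.052097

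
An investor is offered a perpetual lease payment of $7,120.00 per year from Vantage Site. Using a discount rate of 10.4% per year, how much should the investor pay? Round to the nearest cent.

Level perpetuity: PV = C / r = $7,120.00 / 0.104 = $68,461.54

$68461.54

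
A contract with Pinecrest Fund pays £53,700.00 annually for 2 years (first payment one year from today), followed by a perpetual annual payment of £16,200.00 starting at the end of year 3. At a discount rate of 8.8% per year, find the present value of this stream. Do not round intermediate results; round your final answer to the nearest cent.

PV of 2-year annuity: £53,700.00 × [1 − (1+0.088)^−2] / 0.088 = 94721.15593
Perpetuity value at year 2: £16,200.00 / 0.088 = 184090.90909
PV of perpetuity: 184090.90909 / (1+0.088)^2 = 155515.81177
Total PV = 94721.15593 + 155515.81177 = 250236.96770

£250236.97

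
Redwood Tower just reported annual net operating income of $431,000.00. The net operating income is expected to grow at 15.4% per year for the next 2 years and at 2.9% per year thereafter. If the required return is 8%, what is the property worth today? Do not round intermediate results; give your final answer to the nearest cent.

D_1 = 497374.00000
D_2 = 573969.59600
Terminal value at year 2: TV = D_2×(1+g_2)/(r−g_2) = 590614.71428/0.051 = 11580680.67224
P_0 = D_1/(1+r)^1 + D_2/(1+r)^2 + TV/(1+r)^2
    = 460531.48148 + 492086.41632 + 9928567.10583 = 10881185.00363

$10881185.00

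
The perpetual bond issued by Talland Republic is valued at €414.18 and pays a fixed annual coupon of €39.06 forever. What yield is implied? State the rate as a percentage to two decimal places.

P = C/r ⇒ r = C/P = €39.06/€414.18 = 0.094307

9.43%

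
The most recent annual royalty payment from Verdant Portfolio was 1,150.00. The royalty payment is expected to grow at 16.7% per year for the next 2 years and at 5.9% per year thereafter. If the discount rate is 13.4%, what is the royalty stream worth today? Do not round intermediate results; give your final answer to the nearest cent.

19598.19

D_1 = 1342.05000
D_2 = 1566.17235
Terminal value at year 2: TV = D_2×(1+g_2)/(r−g_2) = 1658.57652/0.075 = 22114.35358
P_0 = D_1/(1+r)^1 + D_2/(1+r)^2 + TV/(1+r)^2
    = 1183.46561 + 1217.90508 + 17196.81978 = 19598.19048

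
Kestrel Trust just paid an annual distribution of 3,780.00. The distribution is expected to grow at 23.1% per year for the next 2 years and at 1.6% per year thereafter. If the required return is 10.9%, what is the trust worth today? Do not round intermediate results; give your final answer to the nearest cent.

D_1 = 4653.18000
D_2 = 5728.06458
Terminal value at year 2: TV = D_2×(1+g_2)/(r−g_2) = 5819.71361/0.093 = 62577.56573
P_0 = D_1/(1+r)^1 + D_2/(1+r)^2 + TV/(1+r)^2
    = 4195.83408 + 4657.41367 + 50880.99234 = 59734.24009

59734.24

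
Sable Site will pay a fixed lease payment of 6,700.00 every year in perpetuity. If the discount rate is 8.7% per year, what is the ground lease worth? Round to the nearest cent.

77011.49

Level perpetuity: PV = C / r = 6,700.00 / 0.087 = 77,011.49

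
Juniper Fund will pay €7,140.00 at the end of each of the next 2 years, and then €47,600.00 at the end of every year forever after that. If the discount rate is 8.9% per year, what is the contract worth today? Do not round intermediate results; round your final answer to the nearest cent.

PV of 2-year annuity: €7,140.00 × [1 − (1+0.089)^−2] / 0.089 = 12577.11095
Perpetuity value at year 2: €47,600.00 / 0.089 = 534831.46067
PV of perpetuity: 534831.46067 / (1+0.089)^2 = 450984.05431
Total PV = 12577.11095 + 450984.05431 = 463561.16527

€463561.17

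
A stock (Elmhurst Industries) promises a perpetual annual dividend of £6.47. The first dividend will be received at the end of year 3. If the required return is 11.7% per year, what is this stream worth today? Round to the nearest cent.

£44.32

Value at end of year 2: C / r = £6.47 / 0.117 = £55.2991
Discount to today: PV = £55.2991 / (1 + 0.117)^2 = £55.2991 / 1.247689 = £44.32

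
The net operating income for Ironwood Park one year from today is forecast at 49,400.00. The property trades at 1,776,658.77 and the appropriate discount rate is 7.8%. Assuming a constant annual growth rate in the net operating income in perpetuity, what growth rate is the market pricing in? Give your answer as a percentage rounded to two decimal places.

P = D₁/(r−g) ⇒ g = r − D₁/P = 0.078 − 49,400.00/1,776,658.77 = 0.050195

5.02%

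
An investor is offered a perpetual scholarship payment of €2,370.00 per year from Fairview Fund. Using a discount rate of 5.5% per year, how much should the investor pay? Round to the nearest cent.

€43090.91

Level perpetuity: PV = C / r = €2,370.00 / 0.055 = €43,090.91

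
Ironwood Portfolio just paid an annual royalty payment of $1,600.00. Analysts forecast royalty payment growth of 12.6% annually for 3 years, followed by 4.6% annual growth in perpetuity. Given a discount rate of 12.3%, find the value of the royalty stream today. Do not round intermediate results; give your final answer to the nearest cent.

$26735.41

D_1 = 1801.60000
D_2 = 2028.60160
D_3 = 2284.20540
Terminal value at year 3: TV = D_3×(1+g_2)/(r−g_2) = 2389.27885/0.077 = 31029.59546
P_0 = D_1/(1+r)^1 + D_2/(1+r)^2 + D_3/(1+r)^3 + TV/(1+r)^3
    = 1604.27427 + 1608.55995 + 1612.85708 + 21909.72087 = 26735.41217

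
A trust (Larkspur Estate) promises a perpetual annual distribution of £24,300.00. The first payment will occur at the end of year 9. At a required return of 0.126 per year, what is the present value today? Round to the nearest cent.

£74632.61

Value at end of year 8: C / r = £24,300.00 / 0.126 = £192,857.1429
Discount to today: PV = £192,857.1429 / (1 + 0.126)^8 = £192,857.1429 / 2.584087 = £74,632.61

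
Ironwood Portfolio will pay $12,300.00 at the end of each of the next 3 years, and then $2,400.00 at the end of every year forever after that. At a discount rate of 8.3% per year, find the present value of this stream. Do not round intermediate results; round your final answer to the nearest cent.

PV of 3-year annuity: $12,300.00 × [1 − (1+0.083)^−3] / 0.083 = 31527.48531
Perpetuity value at year 3: $2,400.00 / 0.083 = 28915.66265
PV of perpetuity: 28915.66265 / (1+0.083)^3 = 22763.95820
Total PV = 31527.48531 + 22763.95820 = 54291.44351

$54291.44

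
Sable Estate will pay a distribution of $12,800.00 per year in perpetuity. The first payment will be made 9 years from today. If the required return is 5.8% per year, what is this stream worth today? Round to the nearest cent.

Value at end of year 8: C / r = $12,800.00 / 0.058 = $220,689.6552
Discount to today: PV = $220,689.6552 / (1 + 0.058)^8 = $220,689.6552 / 1.569948 = $140,571.29

$140571.29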